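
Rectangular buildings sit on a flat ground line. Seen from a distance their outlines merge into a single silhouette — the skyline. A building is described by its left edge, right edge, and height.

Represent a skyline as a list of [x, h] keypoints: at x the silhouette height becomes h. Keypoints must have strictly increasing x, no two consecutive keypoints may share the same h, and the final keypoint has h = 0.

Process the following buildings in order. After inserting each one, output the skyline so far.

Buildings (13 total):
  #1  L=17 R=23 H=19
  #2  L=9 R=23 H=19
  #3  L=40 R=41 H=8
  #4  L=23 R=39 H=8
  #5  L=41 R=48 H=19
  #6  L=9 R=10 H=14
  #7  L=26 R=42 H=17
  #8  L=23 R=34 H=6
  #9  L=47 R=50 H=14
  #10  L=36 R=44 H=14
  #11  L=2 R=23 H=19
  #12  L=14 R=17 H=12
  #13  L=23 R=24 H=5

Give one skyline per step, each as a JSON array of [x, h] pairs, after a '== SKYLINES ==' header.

== SKYLINES ==
[[17,19],[23,0]]
[[9,19],[23,0]]
[[9,19],[23,0],[40,8],[41,0]]
[[9,19],[23,8],[39,0],[40,8],[41,0]]
[[9,19],[23,8],[39,0],[40,8],[41,19],[48,0]]
[[9,19],[23,8],[39,0],[40,8],[41,19],[48,0]]
[[9,19],[23,8],[26,17],[41,19],[48,0]]
[[9,19],[23,8],[26,17],[41,19],[48,0]]
[[9,19],[23,8],[26,17],[41,19],[48,14],[50,0]]
[[9,19],[23,8],[26,17],[41,19],[48,14],[50,0]]
[[2,19],[23,8],[26,17],[41,19],[48,14],[50,0]]
[[2,19],[23,8],[26,17],[41,19],[48,14],[50,0]]
[[2,19],[23,8],[26,17],[41,19],[48,14],[50,0]]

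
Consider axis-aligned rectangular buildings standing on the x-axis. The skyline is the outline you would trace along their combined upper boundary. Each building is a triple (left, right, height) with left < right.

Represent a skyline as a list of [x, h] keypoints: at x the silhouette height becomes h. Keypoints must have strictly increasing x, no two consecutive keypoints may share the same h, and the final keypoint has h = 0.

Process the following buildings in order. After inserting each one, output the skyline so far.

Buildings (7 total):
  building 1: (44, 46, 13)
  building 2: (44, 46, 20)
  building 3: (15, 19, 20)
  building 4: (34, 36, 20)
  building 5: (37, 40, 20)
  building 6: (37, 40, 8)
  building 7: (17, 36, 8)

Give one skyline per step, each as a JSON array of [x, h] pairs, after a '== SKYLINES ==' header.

== SKYLINES ==
[[44,13],[46,0]]
[[44,20],[46,0]]
[[15,20],[19,0],[44,20],[46,0]]
[[15,20],[19,0],[34,20],[36,0],[44,20],[46,0]]
[[15,20],[19,0],[34,20],[36,0],[37,20],[40,0],[44,20],[46,0]]
[[15,20],[19,0],[34,20],[36,0],[37,20],[40,0],[44,20],[46,0]]
[[15,20],[19,8],[34,20],[36,0],[37,20],[40,0],[44,20],[46,0]]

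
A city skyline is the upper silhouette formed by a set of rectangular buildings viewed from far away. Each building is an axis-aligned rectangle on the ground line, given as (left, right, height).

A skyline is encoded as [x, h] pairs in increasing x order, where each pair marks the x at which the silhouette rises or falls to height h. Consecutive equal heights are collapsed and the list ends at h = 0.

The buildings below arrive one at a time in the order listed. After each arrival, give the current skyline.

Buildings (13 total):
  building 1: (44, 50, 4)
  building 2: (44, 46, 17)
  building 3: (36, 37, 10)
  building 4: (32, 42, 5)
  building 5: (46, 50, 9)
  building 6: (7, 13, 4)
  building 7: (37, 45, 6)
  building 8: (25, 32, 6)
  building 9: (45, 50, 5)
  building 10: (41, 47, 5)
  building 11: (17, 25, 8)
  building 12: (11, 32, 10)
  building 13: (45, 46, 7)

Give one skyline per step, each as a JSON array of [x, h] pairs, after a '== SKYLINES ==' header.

== SKYLINES ==
[[44,4],[50,0]]
[[44,17],[46,4],[50,0]]
[[36,10],[37,0],[44,17],[46,4],[50,0]]
[[32,5],[36,10],[37,5],[42,0],[44,17],[46,4],[50,0]]
[[32,5],[36,10],[37,5],[42,0],[44,17],[46,9],[50,0]]
[[7,4],[13,0],[32,5],[36,10],[37,5],[42,0],[44,17],[46,9],[50,0]]
[[7,4],[13,0],[32,5],[36,10],[37,6],[44,17],[46,9],[50,0]]
[[7,4],[13,0],[25,6],[32,5],[36,10],[37,6],[44,17],[46,9],[50,0]]
[[7,4],[13,0],[25,6],[32,5],[36,10],[37,6],[44,17],[46,9],[50,0]]
[[7,4],[13,0],[25,6],[32,5],[36,10],[37,6],[44,17],[46,9],[50,0]]
[[7,4],[13,0],[17,8],[25,6],[32,5],[36,10],[37,6],[44,17],[46,9],[50,0]]
[[7,4],[11,10],[32,5],[36,10],[37,6],[44,17],[46,9],[50,0]]
[[7,4],[11,10],[32,5],[36,10],[37,6],[44,17],[46,9],[50,0]]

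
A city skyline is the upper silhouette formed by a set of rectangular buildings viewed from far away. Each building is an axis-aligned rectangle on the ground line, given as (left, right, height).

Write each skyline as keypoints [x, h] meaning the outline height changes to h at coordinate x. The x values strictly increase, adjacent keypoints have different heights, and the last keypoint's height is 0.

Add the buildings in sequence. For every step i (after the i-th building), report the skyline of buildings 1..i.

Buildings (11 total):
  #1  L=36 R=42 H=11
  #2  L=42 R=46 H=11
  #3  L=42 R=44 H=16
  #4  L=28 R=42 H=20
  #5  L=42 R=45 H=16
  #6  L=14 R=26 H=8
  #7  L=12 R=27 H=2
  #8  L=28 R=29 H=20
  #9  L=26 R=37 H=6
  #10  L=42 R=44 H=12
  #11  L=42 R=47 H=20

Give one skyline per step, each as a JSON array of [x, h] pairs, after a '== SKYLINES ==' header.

== SKYLINES ==
[[36,11],[42,0]]
[[36,11],[46,0]]
[[36,11],[42,16],[44,11],[46,0]]
[[28,20],[42,16],[44,11],[46,0]]
[[28,20],[42,16],[45,11],[46,0]]
[[14,8],[26,0],[28,20],[42,16],[45,11],[46,0]]
[[12,2],[14,8],[26,2],[27,0],[28,20],[42,16],[45,11],[46,0]]
[[12,2],[14,8],[26,2],[27,0],[28,20],[42,16],[45,11],[46,0]]
[[12,2],[14,8],[26,6],[28,20],[42,16],[45,11],[46,0]]
[[12,2],[14,8],[26,6],[28,20],[42,16],[45,11],[46,0]]
[[12,2],[14,8],[26,6],[28,20],[47,0]]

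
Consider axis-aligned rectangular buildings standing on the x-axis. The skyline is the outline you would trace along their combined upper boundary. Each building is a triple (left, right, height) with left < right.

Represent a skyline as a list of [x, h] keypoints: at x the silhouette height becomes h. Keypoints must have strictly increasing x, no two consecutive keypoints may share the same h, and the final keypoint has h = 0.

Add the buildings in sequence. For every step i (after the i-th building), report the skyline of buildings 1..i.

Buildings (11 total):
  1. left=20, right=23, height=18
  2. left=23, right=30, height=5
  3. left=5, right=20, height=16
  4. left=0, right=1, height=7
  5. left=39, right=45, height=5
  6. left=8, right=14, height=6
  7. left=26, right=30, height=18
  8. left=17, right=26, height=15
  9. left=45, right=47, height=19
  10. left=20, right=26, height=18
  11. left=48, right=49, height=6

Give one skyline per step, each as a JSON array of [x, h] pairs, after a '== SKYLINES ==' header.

== SKYLINES ==
[[20,18],[23,0]]
[[20,18],[23,5],[30,0]]
[[5,16],[20,18],[23,5],[30,0]]
[[0,7],[1,0],[5,16],[20,18],[23,5],[30,0]]
[[0,7],[1,0],[5,16],[20,18],[23,5],[30,0],[39,5],[45,0]]
[[0,7],[1,0],[5,16],[20,18],[23,5],[30,0],[39,5],[45,0]]
[[0,7],[1,0],[5,16],[20,18],[23,5],[26,18],[30,0],[39,5],[45,0]]
[[0,7],[1,0],[5,16],[20,18],[23,15],[26,18],[30,0],[39,5],[45,0]]
[[0,7],[1,0],[5,16],[20,18],[23,15],[26,18],[30,0],[39,5],[45,19],[47,0]]
[[0,7],[1,0],[5,16],[20,18],[30,0],[39,5],[45,19],[47,0]]
[[0,7],[1,0],[5,16],[20,18],[30,0],[39,5],[45,19],[47,0],[48,6],[49,0]]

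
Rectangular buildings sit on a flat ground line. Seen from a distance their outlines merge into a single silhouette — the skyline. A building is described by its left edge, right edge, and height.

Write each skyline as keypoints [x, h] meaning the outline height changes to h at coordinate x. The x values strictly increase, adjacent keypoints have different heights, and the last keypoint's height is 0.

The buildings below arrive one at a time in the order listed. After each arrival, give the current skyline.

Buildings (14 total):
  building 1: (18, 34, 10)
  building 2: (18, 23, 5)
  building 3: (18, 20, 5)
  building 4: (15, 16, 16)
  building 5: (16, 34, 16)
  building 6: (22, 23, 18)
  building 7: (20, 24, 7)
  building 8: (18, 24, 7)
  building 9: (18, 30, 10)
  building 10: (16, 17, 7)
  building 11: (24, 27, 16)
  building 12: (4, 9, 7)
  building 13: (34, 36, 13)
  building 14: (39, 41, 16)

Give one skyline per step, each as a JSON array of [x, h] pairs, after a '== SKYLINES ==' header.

== SKYLINES ==
[[18,10],[34,0]]
[[18,10],[34,0]]
[[18,10],[34,0]]
[[15,16],[16,0],[18,10],[34,0]]
[[15,16],[34,0]]
[[15,16],[22,18],[23,16],[34,0]]
[[15,16],[22,18],[23,16],[34,0]]
[[15,16],[22,18],[23,16],[34,0]]
[[15,16],[22,18],[23,16],[34,0]]
[[15,16],[22,18],[23,16],[34,0]]
[[15,16],[22,18],[23,16],[34,0]]
[[4,7],[9,0],[15,16],[22,18],[23,16],[34,0]]
[[4,7],[9,0],[15,16],[22,18],[23,16],[34,13],[36,0]]
[[4,7],[9,0],[15,16],[22,18],[23,16],[34,13],[36,0],[39,16],[41,0]]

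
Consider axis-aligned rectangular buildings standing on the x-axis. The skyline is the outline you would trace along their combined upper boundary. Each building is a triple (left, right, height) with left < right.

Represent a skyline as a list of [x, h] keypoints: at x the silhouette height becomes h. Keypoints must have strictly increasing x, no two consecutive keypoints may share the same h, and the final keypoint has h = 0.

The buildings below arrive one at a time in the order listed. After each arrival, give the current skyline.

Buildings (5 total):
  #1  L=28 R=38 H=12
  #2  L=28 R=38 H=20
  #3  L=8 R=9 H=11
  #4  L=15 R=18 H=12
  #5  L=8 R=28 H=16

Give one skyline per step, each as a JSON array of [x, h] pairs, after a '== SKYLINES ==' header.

== SKYLINES ==
[[28,12],[38,0]]
[[28,20],[38,0]]
[[8,11],[9,0],[28,20],[38,0]]
[[8,11],[9,0],[15,12],[18,0],[28,20],[38,0]]
[[8,16],[28,20],[38,0]]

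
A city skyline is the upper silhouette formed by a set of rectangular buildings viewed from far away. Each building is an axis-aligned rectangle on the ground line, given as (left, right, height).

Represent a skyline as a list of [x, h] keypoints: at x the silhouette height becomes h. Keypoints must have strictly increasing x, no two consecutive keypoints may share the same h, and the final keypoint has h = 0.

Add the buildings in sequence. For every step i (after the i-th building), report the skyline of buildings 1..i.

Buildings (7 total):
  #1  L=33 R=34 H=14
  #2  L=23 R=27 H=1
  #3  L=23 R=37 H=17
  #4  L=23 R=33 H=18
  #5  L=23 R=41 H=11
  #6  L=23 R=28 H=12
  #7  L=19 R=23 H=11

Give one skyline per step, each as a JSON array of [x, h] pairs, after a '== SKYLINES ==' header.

== SKYLINES ==
[[33,14],[34,0]]
[[23,1],[27,0],[33,14],[34,0]]
[[23,17],[37,0]]
[[23,18],[33,17],[37,0]]
[[23,18],[33,17],[37,11],[41,0]]
[[23,18],[33,17],[37,11],[41,0]]
[[19,11],[23,18],[33,17],[37,11],[41,0]]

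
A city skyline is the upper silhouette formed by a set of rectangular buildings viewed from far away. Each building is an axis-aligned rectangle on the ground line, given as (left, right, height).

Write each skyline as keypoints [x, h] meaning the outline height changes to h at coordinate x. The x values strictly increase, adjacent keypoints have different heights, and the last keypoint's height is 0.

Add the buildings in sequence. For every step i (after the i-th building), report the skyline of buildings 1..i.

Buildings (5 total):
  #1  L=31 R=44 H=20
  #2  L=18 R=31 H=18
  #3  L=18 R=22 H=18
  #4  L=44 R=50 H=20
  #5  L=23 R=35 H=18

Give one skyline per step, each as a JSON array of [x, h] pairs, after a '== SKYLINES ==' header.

== SKYLINES ==
[[31,20],[44,0]]
[[18,18],[31,20],[44,0]]
[[18,18],[31,20],[44,0]]
[[18,18],[31,20],[50,0]]
[[18,18],[31,20],[50,0]]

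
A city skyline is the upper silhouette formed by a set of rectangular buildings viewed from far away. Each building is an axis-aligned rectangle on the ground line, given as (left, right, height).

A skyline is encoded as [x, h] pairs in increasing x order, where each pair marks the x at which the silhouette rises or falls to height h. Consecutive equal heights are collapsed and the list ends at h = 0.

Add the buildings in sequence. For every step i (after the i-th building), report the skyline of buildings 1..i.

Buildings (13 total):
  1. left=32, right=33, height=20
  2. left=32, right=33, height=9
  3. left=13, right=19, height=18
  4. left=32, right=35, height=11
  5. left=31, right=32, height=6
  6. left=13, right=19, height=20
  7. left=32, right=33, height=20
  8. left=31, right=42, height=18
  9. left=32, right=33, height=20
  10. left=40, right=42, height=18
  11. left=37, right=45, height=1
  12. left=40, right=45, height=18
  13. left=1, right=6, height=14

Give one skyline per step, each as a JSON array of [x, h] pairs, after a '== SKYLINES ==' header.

== SKYLINES ==
[[32,20],[33,0]]
[[32,20],[33,0]]
[[13,18],[19,0],[32,20],[33,0]]
[[13,18],[19,0],[32,20],[33,11],[35,0]]
[[13,18],[19,0],[31,6],[32,20],[33,11],[35,0]]
[[13,20],[19,0],[31,6],[32,20],[33,11],[35,0]]
[[13,20],[19,0],[31,6],[32,20],[33,11],[35,0]]
[[13,20],[19,0],[31,18],[32,20],[33,18],[42,0]]
[[13,20],[19,0],[31,18],[32,20],[33,18],[42,0]]
[[13,20],[19,0],[31,18],[32,20],[33,18],[42,0]]
[[13,20],[19,0],[31,18],[32,20],[33,18],[42,1],[45,0]]
[[13,20],[19,0],[31,18],[32,20],[33,18],[45,0]]
[[1,14],[6,0],[13,20],[19,0],[31,18],[32,20],[33,18],[45,0]]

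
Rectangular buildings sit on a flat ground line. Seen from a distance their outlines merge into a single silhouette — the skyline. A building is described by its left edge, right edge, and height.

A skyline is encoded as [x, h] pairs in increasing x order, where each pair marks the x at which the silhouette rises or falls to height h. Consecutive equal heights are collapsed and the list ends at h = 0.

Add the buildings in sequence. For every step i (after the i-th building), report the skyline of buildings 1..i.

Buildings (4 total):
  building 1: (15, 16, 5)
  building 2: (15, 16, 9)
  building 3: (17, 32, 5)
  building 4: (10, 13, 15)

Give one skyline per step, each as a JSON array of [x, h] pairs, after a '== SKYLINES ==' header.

== SKYLINES ==
[[15,5],[16,0]]
[[15,9],[16,0]]
[[15,9],[16,0],[17,5],[32,0]]
[[10,15],[13,0],[15,9],[16,0],[17,5],[32,0]]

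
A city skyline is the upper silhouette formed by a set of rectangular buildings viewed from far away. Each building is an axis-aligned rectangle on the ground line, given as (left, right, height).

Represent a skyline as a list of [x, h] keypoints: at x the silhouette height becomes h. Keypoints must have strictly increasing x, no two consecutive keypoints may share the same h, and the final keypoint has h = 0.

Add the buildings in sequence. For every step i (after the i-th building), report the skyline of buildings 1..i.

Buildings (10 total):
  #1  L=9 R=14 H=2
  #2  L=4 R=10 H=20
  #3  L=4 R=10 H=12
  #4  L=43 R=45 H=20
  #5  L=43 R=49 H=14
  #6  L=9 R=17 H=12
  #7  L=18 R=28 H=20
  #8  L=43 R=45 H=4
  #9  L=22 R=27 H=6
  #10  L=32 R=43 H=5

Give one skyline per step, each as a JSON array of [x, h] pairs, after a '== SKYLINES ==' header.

== SKYLINES ==
[[9,2],[14,0]]
[[4,20],[10,2],[14,0]]
[[4,20],[10,2],[14,0]]
[[4,20],[10,2],[14,0],[43,20],[45,0]]
[[4,20],[10,2],[14,0],[43,20],[45,14],[49,0]]
[[4,20],[10,12],[17,0],[43,20],[45,14],[49,0]]
[[4,20],[10,12],[17,0],[18,20],[28,0],[43,20],[45,14],[49,0]]
[[4,20],[10,12],[17,0],[18,20],[28,0],[43,20],[45,14],[49,0]]
[[4,20],[10,12],[17,0],[18,20],[28,0],[43,20],[45,14],[49,0]]
[[4,20],[10,12],[17,0],[18,20],[28,0],[32,5],[43,20],[45,14],[49,0]]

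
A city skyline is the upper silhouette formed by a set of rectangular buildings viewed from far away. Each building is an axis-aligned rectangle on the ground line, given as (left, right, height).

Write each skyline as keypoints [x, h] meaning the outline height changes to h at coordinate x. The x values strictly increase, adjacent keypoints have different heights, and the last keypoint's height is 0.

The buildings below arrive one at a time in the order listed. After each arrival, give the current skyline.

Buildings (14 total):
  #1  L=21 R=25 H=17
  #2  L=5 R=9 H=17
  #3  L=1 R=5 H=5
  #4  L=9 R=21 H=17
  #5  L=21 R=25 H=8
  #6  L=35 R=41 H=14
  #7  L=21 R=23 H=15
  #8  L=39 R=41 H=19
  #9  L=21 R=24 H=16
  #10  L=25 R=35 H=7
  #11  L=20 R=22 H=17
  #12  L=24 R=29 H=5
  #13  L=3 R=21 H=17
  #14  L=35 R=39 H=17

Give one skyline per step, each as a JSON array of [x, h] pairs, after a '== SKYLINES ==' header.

== SKYLINES ==
[[21,17],[25,0]]
[[5,17],[9,0],[21,17],[25,0]]
[[1,5],[5,17],[9,0],[21,17],[25,0]]
[[1,5],[5,17],[25,0]]
[[1,5],[5,17],[25,0]]
[[1,5],[5,17],[25,0],[35,14],[41,0]]
[[1,5],[5,17],[25,0],[35,14],[41,0]]
[[1,5],[5,17],[25,0],[35,14],[39,19],[41,0]]
[[1,5],[5,17],[25,0],[35,14],[39,19],[41,0]]
[[1,5],[5,17],[25,7],[35,14],[39,19],[41,0]]
[[1,5],[5,17],[25,7],[35,14],[39,19],[41,0]]
[[1,5],[5,17],[25,7],[35,14],[39,19],[41,0]]
[[1,5],[3,17],[25,7],[35,14],[39,19],[41,0]]
[[1,5],[3,17],[25,7],[35,17],[39,19],[41,0]]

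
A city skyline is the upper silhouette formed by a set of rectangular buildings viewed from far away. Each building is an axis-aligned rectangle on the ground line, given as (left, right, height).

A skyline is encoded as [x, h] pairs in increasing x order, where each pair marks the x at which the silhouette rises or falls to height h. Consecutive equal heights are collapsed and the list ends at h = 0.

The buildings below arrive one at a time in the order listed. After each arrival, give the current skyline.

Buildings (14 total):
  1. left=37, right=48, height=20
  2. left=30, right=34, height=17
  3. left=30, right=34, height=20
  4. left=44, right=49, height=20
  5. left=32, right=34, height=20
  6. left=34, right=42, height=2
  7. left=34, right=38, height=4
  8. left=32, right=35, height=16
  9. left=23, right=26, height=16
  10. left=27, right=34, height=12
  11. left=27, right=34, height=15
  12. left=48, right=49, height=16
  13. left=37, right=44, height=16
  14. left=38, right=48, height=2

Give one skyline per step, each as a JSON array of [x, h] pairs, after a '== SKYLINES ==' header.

== SKYLINES ==
[[37,20],[48,0]]
[[30,17],[34,0],[37,20],[48,0]]
[[30,20],[34,0],[37,20],[48,0]]
[[30,20],[34,0],[37,20],[49,0]]
[[30,20],[34,0],[37,20],[49,0]]
[[30,20],[34,2],[37,20],[49,0]]
[[30,20],[34,4],[37,20],[49,0]]
[[30,20],[34,16],[35,4],[37,20],[49,0]]
[[23,16],[26,0],[30,20],[34,16],[35,4],[37,20],[49,0]]
[[23,16],[26,0],[27,12],[30,20],[34,16],[35,4],[37,20],[49,0]]
[[23,16],[26,0],[27,15],[30,20],[34,16],[35,4],[37,20],[49,0]]
[[23,16],[26,0],[27,15],[30,20],[34,16],[35,4],[37,20],[49,0]]
[[23,16],[26,0],[27,15],[30,20],[34,16],[35,4],[37,20],[49,0]]
[[23,16],[26,0],[27,15],[30,20],[34,16],[35,4],[37,20],[49,0]]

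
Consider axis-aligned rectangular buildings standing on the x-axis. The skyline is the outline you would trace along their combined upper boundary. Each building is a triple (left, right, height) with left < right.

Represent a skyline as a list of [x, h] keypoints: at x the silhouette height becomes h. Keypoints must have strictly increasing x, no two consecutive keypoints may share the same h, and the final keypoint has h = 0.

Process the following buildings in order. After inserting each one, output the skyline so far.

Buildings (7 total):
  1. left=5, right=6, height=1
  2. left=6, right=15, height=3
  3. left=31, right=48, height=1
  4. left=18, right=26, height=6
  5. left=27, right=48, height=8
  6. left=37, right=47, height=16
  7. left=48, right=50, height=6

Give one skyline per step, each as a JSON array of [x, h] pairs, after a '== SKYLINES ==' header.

== SKYLINES ==
[[5,1],[6,0]]
[[5,1],[6,3],[15,0]]
[[5,1],[6,3],[15,0],[31,1],[48,0]]
[[5,1],[6,3],[15,0],[18,6],[26,0],[31,1],[48,0]]
[[5,1],[6,3],[15,0],[18,6],[26,0],[27,8],[48,0]]
[[5,1],[6,3],[15,0],[18,6],[26,0],[27,8],[37,16],[47,8],[48,0]]
[[5,1],[6,3],[15,0],[18,6],[26,0],[27,8],[37,16],[47,8],[48,6],[50,0]]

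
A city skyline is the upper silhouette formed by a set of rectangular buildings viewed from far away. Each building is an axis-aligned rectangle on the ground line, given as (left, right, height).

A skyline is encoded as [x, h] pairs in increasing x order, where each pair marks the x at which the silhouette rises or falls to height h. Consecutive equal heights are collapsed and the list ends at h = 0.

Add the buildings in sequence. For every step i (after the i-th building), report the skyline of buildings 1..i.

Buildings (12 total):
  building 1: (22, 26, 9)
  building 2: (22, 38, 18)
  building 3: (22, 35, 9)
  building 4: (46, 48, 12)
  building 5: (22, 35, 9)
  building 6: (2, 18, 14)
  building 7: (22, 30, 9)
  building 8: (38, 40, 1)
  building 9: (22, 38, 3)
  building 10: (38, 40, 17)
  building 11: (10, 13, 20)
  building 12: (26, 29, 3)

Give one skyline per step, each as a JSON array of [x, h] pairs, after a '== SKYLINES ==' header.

== SKYLINES ==
[[22,9],[26,0]]
[[22,18],[38,0]]
[[22,18],[38,0]]
[[22,18],[38,0],[46,12],[48,0]]
[[22,18],[38,0],[46,12],[48,0]]
[[2,14],[18,0],[22,18],[38,0],[46,12],[48,0]]
[[2,14],[18,0],[22,18],[38,0],[46,12],[48,0]]
[[2,14],[18,0],[22,18],[38,1],[40,0],[46,12],[48,0]]
[[2,14],[18,0],[22,18],[38,1],[40,0],[46,12],[48,0]]
[[2,14],[18,0],[22,18],[38,17],[40,0],[46,12],[48,0]]
[[2,14],[10,20],[13,14],[18,0],[22,18],[38,17],[40,0],[46,12],[48,0]]
[[2,14],[10,20],[13,14],[18,0],[22,18],[38,17],[40,0],[46,12],[48,0]]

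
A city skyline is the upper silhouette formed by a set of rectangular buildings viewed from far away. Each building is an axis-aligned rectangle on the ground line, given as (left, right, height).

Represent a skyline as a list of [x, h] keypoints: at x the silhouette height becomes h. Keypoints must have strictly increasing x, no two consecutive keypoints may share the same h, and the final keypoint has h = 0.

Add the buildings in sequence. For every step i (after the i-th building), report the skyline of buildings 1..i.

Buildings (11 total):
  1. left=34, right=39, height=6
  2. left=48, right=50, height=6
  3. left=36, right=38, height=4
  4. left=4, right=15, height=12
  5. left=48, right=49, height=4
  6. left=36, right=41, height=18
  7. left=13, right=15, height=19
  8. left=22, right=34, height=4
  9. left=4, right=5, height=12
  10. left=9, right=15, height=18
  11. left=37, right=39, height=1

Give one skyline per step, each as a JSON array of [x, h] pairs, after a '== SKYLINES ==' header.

== SKYLINES ==
[[34,6],[39,0]]
[[34,6],[39,0],[48,6],[50,0]]
[[34,6],[39,0],[48,6],[50,0]]
[[4,12],[15,0],[34,6],[39,0],[48,6],[50,0]]
[[4,12],[15,0],[34,6],[39,0],[48,6],[50,0]]
[[4,12],[15,0],[34,6],[36,18],[41,0],[48,6],[50,0]]
[[4,12],[13,19],[15,0],[34,6],[36,18],[41,0],[48,6],[50,0]]
[[4,12],[13,19],[15,0],[22,4],[34,6],[36,18],[41,0],[48,6],[50,0]]
[[4,12],[13,19],[15,0],[22,4],[34,6],[36,18],[41,0],[48,6],[50,0]]
[[4,12],[9,18],[13,19],[15,0],[22,4],[34,6],[36,18],[41,0],[48,6],[50,0]]
[[4,12],[9,18],[13,19],[15,0],[22,4],[34,6],[36,18],[41,0],[48,6],[50,0]]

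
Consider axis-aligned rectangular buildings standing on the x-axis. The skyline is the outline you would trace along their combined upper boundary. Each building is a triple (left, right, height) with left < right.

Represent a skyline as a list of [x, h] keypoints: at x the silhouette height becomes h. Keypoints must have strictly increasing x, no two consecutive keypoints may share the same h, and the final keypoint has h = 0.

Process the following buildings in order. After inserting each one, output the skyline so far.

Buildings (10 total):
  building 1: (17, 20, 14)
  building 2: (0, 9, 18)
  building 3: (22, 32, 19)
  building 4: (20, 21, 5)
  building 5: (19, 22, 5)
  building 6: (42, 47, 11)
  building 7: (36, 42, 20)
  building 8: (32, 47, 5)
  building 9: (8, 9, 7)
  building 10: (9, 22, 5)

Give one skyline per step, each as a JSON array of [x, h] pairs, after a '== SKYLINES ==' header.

== SKYLINES ==
[[17,14],[20,0]]
[[0,18],[9,0],[17,14],[20,0]]
[[0,18],[9,0],[17,14],[20,0],[22,19],[32,0]]
[[0,18],[9,0],[17,14],[20,5],[21,0],[22,19],[32,0]]
[[0,18],[9,0],[17,14],[20,5],[22,19],[32,0]]
[[0,18],[9,0],[17,14],[20,5],[22,19],[32,0],[42,11],[47,0]]
[[0,18],[9,0],[17,14],[20,5],[22,19],[32,0],[36,20],[42,11],[47,0]]
[[0,18],[9,0],[17,14],[20,5],[22,19],[32,5],[36,20],[42,11],[47,0]]
[[0,18],[9,0],[17,14],[20,5],[22,19],[32,5],[36,20],[42,11],[47,0]]
[[0,18],[9,5],[17,14],[20,5],[22,19],[32,5],[36,20],[42,11],[47,0]]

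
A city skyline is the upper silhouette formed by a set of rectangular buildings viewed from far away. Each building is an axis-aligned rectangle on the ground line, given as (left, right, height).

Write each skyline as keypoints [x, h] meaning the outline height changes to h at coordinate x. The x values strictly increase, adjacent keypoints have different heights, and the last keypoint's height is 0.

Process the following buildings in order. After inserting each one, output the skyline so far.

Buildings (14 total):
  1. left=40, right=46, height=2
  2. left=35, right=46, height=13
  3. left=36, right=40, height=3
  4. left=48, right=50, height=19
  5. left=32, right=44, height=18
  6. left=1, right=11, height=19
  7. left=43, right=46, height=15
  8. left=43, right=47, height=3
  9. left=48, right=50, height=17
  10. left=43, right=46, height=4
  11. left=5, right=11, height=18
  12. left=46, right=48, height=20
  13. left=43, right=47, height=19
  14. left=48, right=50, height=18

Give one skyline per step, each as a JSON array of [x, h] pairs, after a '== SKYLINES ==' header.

== SKYLINES ==
[[40,2],[46,0]]
[[35,13],[46,0]]
[[35,13],[46,0]]
[[35,13],[46,0],[48,19],[50,0]]
[[32,18],[44,13],[46,0],[48,19],[50,0]]
[[1,19],[11,0],[32,18],[44,13],[46,0],[48,19],[50,0]]
[[1,19],[11,0],[32,18],[44,15],[46,0],[48,19],[50,0]]
[[1,19],[11,0],[32,18],[44,15],[46,3],[47,0],[48,19],[50,0]]
[[1,19],[11,0],[32,18],[44,15],[46,3],[47,0],[48,19],[50,0]]
[[1,19],[11,0],[32,18],[44,15],[46,3],[47,0],[48,19],[50,0]]
[[1,19],[11,0],[32,18],[44,15],[46,3],[47,0],[48,19],[50,0]]
[[1,19],[11,0],[32,18],[44,15],[46,20],[48,19],[50,0]]
[[1,19],[11,0],[32,18],[43,19],[46,20],[48,19],[50,0]]
[[1,19],[11,0],[32,18],[43,19],[46,20],[48,19],[50,0]]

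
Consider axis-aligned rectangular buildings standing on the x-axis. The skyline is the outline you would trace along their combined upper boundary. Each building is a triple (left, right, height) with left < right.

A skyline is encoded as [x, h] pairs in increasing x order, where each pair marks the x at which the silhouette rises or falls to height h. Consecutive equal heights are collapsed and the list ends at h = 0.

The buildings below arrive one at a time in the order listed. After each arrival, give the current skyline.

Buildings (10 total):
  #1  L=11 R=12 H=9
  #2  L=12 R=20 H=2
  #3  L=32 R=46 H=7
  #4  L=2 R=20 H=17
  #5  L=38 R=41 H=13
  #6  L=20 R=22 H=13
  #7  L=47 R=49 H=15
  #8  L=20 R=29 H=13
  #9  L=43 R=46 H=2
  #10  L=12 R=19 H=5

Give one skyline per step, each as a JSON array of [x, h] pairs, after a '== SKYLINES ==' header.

== SKYLINES ==
[[11,9],[12,0]]
[[11,9],[12,2],[20,0]]
[[11,9],[12,2],[20,0],[32,7],[46,0]]
[[2,17],[20,0],[32,7],[46,0]]
[[2,17],[20,0],[32,7],[38,13],[41,7],[46,0]]
[[2,17],[20,13],[22,0],[32,7],[38,13],[41,7],[46,0]]
[[2,17],[20,13],[22,0],[32,7],[38,13],[41,7],[46,0],[47,15],[49,0]]
[[2,17],[20,13],[29,0],[32,7],[38,13],[41,7],[46,0],[47,15],[49,0]]
[[2,17],[20,13],[29,0],[32,7],[38,13],[41,7],[46,0],[47,15],[49,0]]
[[2,17],[20,13],[29,0],[32,7],[38,13],[41,7],[46,0],[47,15],[49,0]]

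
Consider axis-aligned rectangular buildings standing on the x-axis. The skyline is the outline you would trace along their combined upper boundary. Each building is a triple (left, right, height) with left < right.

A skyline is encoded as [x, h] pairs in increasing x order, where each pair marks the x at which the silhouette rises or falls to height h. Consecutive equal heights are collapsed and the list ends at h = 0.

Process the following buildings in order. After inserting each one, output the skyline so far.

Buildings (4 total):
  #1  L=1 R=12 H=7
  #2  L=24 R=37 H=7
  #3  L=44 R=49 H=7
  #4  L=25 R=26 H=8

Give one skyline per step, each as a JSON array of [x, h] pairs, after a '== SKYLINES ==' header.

== SKYLINES ==
[[1,7],[12,0]]
[[1,7],[12,0],[24,7],[37,0]]
[[1,7],[12,0],[24,7],[37,0],[44,7],[49,0]]
[[1,7],[12,0],[24,7],[25,8],[26,7],[37,0],[44,7],[49,0]]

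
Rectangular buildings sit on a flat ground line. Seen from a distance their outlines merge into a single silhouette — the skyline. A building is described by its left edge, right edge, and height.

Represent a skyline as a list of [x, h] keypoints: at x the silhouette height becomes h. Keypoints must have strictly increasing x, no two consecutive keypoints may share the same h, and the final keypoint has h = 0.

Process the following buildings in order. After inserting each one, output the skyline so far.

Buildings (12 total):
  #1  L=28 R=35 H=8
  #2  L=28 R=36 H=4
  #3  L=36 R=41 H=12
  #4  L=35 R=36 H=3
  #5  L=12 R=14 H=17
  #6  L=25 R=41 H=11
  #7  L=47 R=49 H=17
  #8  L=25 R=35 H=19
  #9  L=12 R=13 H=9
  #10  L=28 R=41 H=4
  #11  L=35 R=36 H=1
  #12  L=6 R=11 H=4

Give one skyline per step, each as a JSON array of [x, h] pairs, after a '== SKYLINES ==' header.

== SKYLINES ==
[[28,8],[35,0]]
[[28,8],[35,4],[36,0]]
[[28,8],[35,4],[36,12],[41,0]]
[[28,8],[35,4],[36,12],[41,0]]
[[12,17],[14,0],[28,8],[35,4],[36,12],[41,0]]
[[12,17],[14,0],[25,11],[36,12],[41,0]]
[[12,17],[14,0],[25,11],[36,12],[41,0],[47,17],[49,0]]
[[12,17],[14,0],[25,19],[35,11],[36,12],[41,0],[47,17],[49,0]]
[[12,17],[14,0],[25,19],[35,11],[36,12],[41,0],[47,17],[49,0]]
[[12,17],[14,0],[25,19],[35,11],[36,12],[41,0],[47,17],[49,0]]
[[12,17],[14,0],[25,19],[35,11],[36,12],[41,0],[47,17],[49,0]]
[[6,4],[11,0],[12,17],[14,0],[25,19],[35,11],[36,12],[41,0],[47,17],[49,0]]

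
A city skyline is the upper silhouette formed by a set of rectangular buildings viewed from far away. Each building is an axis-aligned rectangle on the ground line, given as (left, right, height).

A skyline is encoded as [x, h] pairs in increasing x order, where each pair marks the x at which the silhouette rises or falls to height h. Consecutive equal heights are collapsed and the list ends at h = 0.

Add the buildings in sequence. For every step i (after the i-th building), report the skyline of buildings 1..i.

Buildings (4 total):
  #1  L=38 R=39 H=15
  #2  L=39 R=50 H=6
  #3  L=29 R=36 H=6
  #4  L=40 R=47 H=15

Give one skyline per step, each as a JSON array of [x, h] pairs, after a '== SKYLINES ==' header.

== SKYLINES ==
[[38,15],[39,0]]
[[38,15],[39,6],[50,0]]
[[29,6],[36,0],[38,15],[39,6],[50,0]]
[[29,6],[36,0],[38,15],[39,6],[40,15],[47,6],[50,0]]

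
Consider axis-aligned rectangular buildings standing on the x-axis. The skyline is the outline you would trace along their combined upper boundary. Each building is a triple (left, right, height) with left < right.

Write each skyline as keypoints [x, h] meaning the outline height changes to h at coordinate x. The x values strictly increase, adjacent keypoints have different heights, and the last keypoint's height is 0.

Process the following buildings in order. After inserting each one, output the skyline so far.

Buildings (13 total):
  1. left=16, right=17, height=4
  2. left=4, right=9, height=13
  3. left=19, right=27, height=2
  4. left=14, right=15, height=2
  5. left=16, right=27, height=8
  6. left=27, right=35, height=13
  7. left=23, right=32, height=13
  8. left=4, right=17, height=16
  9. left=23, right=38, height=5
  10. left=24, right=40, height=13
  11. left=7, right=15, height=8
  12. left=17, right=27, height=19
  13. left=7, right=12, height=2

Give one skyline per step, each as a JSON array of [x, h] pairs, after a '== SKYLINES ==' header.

== SKYLINES ==
[[16,4],[17,0]]
[[4,13],[9,0],[16,4],[17,0]]
[[4,13],[9,0],[16,4],[17,0],[19,2],[27,0]]
[[4,13],[9,0],[14,2],[15,0],[16,4],[17,0],[19,2],[27,0]]
[[4,13],[9,0],[14,2],[15,0],[16,8],[27,0]]
[[4,13],[9,0],[14,2],[15,0],[16,8],[27,13],[35,0]]
[[4,13],[9,0],[14,2],[15,0],[16,8],[23,13],[35,0]]
[[4,16],[17,8],[23,13],[35,0]]
[[4,16],[17,8],[23,13],[35,5],[38,0]]
[[4,16],[17,8],[23,13],[40,0]]
[[4,16],[17,8],[23,13],[40,0]]
[[4,16],[17,19],[27,13],[40,0]]
[[4,16],[17,19],[27,13],[40,0]]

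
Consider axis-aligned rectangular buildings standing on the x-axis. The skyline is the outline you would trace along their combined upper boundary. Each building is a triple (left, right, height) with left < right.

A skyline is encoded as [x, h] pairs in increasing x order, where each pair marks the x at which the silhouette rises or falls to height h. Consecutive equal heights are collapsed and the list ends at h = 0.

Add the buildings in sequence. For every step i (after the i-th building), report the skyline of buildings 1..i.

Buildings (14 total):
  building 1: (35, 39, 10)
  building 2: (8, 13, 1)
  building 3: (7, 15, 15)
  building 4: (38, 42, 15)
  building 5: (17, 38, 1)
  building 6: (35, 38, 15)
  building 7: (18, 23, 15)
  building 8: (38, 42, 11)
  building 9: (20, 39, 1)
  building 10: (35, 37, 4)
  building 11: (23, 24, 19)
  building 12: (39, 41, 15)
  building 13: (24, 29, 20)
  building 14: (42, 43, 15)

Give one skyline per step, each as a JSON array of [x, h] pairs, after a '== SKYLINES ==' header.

== SKYLINES ==
[[35,10],[39,0]]
[[8,1],[13,0],[35,10],[39,0]]
[[7,15],[15,0],[35,10],[39,0]]
[[7,15],[15,0],[35,10],[38,15],[42,0]]
[[7,15],[15,0],[17,1],[35,10],[38,15],[42,0]]
[[7,15],[15,0],[17,1],[35,15],[42,0]]
[[7,15],[15,0],[17,1],[18,15],[23,1],[35,15],[42,0]]
[[7,15],[15,0],[17,1],[18,15],[23,1],[35,15],[42,0]]
[[7,15],[15,0],[17,1],[18,15],[23,1],[35,15],[42,0]]
[[7,15],[15,0],[17,1],[18,15],[23,1],[35,15],[42,0]]
[[7,15],[15,0],[17,1],[18,15],[23,19],[24,1],[35,15],[42,0]]
[[7,15],[15,0],[17,1],[18,15],[23,19],[24,1],[35,15],[42,0]]
[[7,15],[15,0],[17,1],[18,15],[23,19],[24,20],[29,1],[35,15],[42,0]]
[[7,15],[15,0],[17,1],[18,15],[23,19],[24,20],[29,1],[35,15],[43,0]]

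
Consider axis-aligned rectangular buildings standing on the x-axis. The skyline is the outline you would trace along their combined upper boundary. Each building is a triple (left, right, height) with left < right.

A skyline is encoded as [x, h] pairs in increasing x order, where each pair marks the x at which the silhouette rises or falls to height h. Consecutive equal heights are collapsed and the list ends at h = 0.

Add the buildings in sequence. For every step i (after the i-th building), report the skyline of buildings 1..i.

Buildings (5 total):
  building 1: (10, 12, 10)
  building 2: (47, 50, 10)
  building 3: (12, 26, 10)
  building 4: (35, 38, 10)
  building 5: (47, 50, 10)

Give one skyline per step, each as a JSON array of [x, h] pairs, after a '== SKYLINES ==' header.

== SKYLINES ==
[[10,10],[12,0]]
[[10,10],[12,0],[47,10],[50,0]]
[[10,10],[26,0],[47,10],[50,0]]
[[10,10],[26,0],[35,10],[38,0],[47,10],[50,0]]
[[10,10],[26,0],[35,10],[38,0],[47,10],[50,0]]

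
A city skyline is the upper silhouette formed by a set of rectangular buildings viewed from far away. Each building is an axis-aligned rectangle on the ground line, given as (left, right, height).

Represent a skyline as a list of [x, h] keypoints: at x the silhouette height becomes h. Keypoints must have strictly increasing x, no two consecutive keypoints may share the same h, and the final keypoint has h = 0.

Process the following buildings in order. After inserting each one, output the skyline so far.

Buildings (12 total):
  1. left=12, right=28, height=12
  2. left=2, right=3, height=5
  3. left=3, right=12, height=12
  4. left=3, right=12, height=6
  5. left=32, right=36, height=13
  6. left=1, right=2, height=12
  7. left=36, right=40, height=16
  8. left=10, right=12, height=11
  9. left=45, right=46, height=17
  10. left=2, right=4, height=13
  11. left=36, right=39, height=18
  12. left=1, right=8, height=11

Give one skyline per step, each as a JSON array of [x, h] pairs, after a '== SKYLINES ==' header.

== SKYLINES ==
[[12,12],[28,0]]
[[2,5],[3,0],[12,12],[28,0]]
[[2,5],[3,12],[28,0]]
[[2,5],[3,12],[28,0]]
[[2,5],[3,12],[28,0],[32,13],[36,0]]
[[1,12],[2,5],[3,12],[28,0],[32,13],[36,0]]
[[1,12],[2,5],[3,12],[28,0],[32,13],[36,16],[40,0]]
[[1,12],[2,5],[3,12],[28,0],[32,13],[36,16],[40,0]]
[[1,12],[2,5],[3,12],[28,0],[32,13],[36,16],[40,0],[45,17],[46,0]]
[[1,12],[2,13],[4,12],[28,0],[32,13],[36,16],[40,0],[45,17],[46,0]]
[[1,12],[2,13],[4,12],[28,0],[32,13],[36,18],[39,16],[40,0],[45,17],[46,0]]
[[1,12],[2,13],[4,12],[28,0],[32,13],[36,18],[39,16],[40,0],[45,17],[46,0]]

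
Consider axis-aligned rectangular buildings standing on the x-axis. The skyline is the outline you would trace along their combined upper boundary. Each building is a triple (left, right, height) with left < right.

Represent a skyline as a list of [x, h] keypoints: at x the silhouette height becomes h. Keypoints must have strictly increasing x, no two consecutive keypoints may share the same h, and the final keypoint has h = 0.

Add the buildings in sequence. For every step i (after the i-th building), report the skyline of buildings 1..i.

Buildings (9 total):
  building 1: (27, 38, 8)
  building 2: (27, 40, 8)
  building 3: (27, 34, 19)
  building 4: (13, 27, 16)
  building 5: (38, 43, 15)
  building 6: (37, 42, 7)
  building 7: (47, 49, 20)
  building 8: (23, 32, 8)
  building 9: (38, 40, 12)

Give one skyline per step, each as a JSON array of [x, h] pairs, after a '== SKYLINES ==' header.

== SKYLINES ==
[[27,8],[38,0]]
[[27,8],[40,0]]
[[27,19],[34,8],[40,0]]
[[13,16],[27,19],[34,8],[40,0]]
[[13,16],[27,19],[34,8],[38,15],[43,0]]
[[13,16],[27,19],[34,8],[38,15],[43,0]]
[[13,16],[27,19],[34,8],[38,15],[43,0],[47,20],[49,0]]
[[13,16],[27,19],[34,8],[38,15],[43,0],[47,20],[49,0]]
[[13,16],[27,19],[34,8],[38,15],[43,0],[47,20],[49,0]]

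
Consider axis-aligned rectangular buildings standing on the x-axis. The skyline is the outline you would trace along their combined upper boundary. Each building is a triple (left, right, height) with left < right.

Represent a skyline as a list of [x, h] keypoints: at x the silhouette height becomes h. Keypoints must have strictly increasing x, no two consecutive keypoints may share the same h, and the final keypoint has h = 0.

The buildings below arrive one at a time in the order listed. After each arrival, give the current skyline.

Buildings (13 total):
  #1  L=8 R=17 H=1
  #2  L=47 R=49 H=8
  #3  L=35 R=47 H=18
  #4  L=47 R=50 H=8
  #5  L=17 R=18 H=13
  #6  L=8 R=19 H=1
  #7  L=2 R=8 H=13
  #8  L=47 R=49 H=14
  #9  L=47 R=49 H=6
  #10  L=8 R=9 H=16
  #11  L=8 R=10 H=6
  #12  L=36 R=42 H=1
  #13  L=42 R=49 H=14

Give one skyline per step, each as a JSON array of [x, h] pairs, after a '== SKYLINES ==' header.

== SKYLINES ==
[[8,1],[17,0]]
[[8,1],[17,0],[47,8],[49,0]]
[[8,1],[17,0],[35,18],[47,8],[49,0]]
[[8,1],[17,0],[35,18],[47,8],[50,0]]
[[8,1],[17,13],[18,0],[35,18],[47,8],[50,0]]
[[8,1],[17,13],[18,1],[19,0],[35,18],[47,8],[50,0]]
[[2,13],[8,1],[17,13],[18,1],[19,0],[35,18],[47,8],[50,0]]
[[2,13],[8,1],[17,13],[18,1],[19,0],[35,18],[47,14],[49,8],[50,0]]
[[2,13],[8,1],[17,13],[18,1],[19,0],[35,18],[47,14],[49,8],[50,0]]
[[2,13],[8,16],[9,1],[17,13],[18,1],[19,0],[35,18],[47,14],[49,8],[50,0]]
[[2,13],[8,16],[9,6],[10,1],[17,13],[18,1],[19,0],[35,18],[47,14],[49,8],[50,0]]
[[2,13],[8,16],[9,6],[10,1],[17,13],[18,1],[19,0],[35,18],[47,14],[49,8],[50,0]]
[[2,13],[8,16],[9,6],[10,1],[17,13],[18,1],[19,0],[35,18],[47,14],[49,8],[50,0]]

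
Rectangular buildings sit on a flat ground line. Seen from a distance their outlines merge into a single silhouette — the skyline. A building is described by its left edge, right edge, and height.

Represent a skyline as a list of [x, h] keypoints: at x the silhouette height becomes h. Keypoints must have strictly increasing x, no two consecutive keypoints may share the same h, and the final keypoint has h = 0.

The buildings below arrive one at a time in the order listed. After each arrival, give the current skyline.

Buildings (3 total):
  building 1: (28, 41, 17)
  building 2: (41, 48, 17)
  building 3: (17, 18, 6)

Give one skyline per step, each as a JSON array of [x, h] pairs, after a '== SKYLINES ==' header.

== SKYLINES ==
[[28,17],[41,0]]
[[28,17],[48,0]]
[[17,6],[18,0],[28,17],[48,0]]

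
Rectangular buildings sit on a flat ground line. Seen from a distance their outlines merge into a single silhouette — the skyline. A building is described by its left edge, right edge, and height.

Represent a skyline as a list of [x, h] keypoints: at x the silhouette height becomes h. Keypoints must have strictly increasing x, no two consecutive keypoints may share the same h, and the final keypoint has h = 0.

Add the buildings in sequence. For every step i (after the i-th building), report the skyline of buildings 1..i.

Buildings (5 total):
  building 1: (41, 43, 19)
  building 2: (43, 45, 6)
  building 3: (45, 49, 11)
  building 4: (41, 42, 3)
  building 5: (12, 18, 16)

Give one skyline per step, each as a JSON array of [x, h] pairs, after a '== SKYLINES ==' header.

== SKYLINES ==
[[41,19],[43,0]]
[[41,19],[43,6],[45,0]]
[[41,19],[43,6],[45,11],[49,0]]
[[41,19],[43,6],[45,11],[49,0]]
[[12,16],[18,0],[41,19],[43,6],[45,11],[49,0]]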